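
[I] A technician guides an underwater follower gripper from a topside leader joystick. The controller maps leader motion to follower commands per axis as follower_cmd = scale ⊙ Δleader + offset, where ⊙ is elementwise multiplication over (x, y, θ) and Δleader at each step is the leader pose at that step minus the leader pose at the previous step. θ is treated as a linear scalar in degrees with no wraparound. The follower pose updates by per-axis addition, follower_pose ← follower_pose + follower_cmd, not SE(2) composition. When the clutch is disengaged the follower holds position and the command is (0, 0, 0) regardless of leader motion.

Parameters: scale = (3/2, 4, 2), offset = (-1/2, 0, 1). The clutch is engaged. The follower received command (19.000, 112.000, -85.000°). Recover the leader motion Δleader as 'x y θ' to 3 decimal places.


13.000 28.000 -43.000

axis x: (19.000 − -1/2) / (3/2) = 13.000
axis y: (112.000 − 0) / (4) = 28.000
axis θ: (-85.000 − 1) / (2) = -43.000


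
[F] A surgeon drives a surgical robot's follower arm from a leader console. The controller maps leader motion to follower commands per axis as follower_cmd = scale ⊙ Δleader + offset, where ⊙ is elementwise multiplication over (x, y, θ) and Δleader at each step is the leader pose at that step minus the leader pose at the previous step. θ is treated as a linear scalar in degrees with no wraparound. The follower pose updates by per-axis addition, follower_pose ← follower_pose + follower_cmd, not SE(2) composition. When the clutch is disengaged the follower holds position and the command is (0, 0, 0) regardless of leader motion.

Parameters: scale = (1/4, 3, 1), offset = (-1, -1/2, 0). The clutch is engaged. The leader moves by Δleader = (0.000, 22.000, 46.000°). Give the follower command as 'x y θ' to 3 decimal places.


-1.000 65.500 46.000

axis x: 1/4·0.000 + -1 = -1.000
axis y: 3·22.000 + -1/2 = 65.500
axis θ: 1·46.000 + 0 = 46.000


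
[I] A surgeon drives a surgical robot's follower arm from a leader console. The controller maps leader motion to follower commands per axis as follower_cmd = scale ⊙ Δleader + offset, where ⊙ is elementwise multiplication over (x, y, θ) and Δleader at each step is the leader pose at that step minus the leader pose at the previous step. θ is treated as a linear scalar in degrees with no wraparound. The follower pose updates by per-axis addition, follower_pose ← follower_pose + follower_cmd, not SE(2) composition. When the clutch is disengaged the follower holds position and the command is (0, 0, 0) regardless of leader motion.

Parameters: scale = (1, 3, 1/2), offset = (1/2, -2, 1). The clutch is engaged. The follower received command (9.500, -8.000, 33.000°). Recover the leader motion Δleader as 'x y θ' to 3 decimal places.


9.000 -2.000 64.000

axis x: (9.500 − 1/2) / (1) = 9.000
axis y: (-8.000 − -2) / (3) = -2.000
axis θ: (33.000 − 1) / (1/2) = 64.000


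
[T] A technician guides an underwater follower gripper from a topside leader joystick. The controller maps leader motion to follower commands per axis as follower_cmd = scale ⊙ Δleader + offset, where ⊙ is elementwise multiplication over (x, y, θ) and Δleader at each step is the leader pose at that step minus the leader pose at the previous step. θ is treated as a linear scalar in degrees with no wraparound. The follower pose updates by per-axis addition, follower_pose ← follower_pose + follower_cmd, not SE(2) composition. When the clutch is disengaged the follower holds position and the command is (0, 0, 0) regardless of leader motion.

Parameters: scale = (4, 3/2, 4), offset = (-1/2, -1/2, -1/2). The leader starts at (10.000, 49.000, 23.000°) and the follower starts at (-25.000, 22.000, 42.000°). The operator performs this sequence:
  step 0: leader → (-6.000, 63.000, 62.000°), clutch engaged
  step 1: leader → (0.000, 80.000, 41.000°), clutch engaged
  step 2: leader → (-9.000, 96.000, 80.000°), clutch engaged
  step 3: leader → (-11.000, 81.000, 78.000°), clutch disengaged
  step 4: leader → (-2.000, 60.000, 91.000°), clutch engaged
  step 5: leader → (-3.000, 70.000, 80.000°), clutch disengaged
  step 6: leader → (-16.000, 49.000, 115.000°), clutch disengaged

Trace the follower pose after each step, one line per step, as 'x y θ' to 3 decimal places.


-89.500 42.500 197.500
-66.000 67.500 113.000
-102.500 91.000 268.500
-102.500 91.000 268.500
-67.000 59.000 320.000
-67.000 59.000 320.000
-67.000 59.000 320.000

step 0: Δleader=(-16.000, 14.000, 39.000°), engaged; cmd=(-64.500, 20.500, 155.500°) → follower=(-89.500, 42.500, 197.500°)
step 1: Δleader=(6.000, 17.000, -21.000°), engaged; cmd=(23.500, 25.000, -84.500°) → follower=(-66.000, 67.500, 113.000°)
step 2: Δleader=(-9.000, 16.000, 39.000°), engaged; cmd=(-36.500, 23.500, 155.500°) → follower=(-102.500, 91.000, 268.500°)
step 3: Δleader=(-2.000, -15.000, -2.000°), disengaged; cmd=(0,0,0) → follower holds at (-102.500, 91.000, 268.500°)
step 4: Δleader=(9.000, -21.000, 13.000°), engaged; cmd=(35.500, -32.000, 51.500°) → follower=(-67.000, 59.000, 320.000°)
step 5: Δleader=(-1.000, 10.000, -11.000°), disengaged; cmd=(0,0,0) → follower holds at (-67.000, 59.000, 320.000°)
step 6: Δleader=(-13.000, -21.000, 35.000°), disengaged; cmd=(0,0,0) → follower holds at (-67.000, 59.000, 320.000°)


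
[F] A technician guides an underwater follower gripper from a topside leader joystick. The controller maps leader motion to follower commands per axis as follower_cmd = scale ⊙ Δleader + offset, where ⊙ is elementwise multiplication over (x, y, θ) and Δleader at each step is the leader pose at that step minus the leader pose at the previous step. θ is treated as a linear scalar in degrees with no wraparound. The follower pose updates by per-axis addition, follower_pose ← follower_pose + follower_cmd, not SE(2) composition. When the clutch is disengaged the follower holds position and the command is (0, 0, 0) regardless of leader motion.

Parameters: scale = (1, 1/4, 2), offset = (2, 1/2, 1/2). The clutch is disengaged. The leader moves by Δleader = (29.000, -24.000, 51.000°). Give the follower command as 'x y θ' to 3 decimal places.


clutch disengaged → follower holds; cmd = (0, 0, 0)

0.000 0.000 0.000


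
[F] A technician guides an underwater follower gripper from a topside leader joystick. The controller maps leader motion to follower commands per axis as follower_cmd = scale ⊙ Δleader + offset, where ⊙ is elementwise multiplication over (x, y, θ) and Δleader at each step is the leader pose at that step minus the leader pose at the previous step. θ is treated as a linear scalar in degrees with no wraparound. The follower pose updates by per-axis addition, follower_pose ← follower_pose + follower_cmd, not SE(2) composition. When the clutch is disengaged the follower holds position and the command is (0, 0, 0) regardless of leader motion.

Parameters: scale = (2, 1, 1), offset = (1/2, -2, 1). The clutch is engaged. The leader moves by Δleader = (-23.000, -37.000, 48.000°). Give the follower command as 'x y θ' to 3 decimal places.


axis x: 2·-23.000 + 1/2 = -45.500
axis y: 1·-37.000 + -2 = -39.000
axis θ: 1·48.000 + 1 = 49.000

-45.500 -39.000 49.000


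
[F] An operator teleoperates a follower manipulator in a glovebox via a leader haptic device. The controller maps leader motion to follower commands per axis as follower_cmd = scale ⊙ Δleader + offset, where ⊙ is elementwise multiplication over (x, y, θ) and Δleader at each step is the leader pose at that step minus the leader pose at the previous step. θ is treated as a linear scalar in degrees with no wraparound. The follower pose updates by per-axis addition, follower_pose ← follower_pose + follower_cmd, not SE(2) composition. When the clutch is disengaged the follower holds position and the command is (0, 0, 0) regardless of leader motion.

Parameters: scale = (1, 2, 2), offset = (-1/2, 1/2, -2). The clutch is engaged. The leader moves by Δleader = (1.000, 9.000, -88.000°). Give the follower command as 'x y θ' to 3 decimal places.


axis x: 1·1.000 + -1/2 = 0.500
axis y: 2·9.000 + 1/2 = 18.500
axis θ: 2·-88.000 + -2 = -178.000

0.500 18.500 -178.000


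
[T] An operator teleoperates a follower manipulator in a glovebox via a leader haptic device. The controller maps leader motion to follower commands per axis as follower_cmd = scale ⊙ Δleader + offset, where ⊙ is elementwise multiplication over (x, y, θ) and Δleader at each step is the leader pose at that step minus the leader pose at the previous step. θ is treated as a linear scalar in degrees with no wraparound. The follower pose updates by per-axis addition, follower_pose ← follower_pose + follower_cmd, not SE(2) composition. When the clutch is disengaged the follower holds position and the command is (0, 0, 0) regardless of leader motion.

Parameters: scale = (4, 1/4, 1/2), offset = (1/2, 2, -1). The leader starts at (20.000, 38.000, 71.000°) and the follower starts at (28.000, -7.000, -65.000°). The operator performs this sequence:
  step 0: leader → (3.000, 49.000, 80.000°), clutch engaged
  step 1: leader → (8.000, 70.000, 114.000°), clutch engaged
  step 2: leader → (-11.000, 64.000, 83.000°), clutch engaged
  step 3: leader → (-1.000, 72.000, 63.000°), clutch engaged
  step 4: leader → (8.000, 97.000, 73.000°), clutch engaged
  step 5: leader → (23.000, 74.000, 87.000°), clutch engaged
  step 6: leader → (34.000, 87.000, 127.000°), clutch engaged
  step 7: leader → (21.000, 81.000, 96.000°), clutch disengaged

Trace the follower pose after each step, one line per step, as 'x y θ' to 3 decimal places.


step 0: Δleader=(-17.000, 11.000, 9.000°), engaged; cmd=(-67.500, 4.750, 3.500°) → follower=(-39.500, -2.250, -61.500°)
step 1: Δleader=(5.000, 21.000, 34.000°), engaged; cmd=(20.500, 7.250, 16.000°) → follower=(-19.000, 5.000, -45.500°)
step 2: Δleader=(-19.000, -6.000, -31.000°), engaged; cmd=(-75.500, 0.500, -16.500°) → follower=(-94.500, 5.500, -62.000°)
step 3: Δleader=(10.000, 8.000, -20.000°), engaged; cmd=(40.500, 4.000, -11.000°) → follower=(-54.000, 9.500, -73.000°)
step 4: Δleader=(9.000, 25.000, 10.000°), engaged; cmd=(36.500, 8.250, 4.000°) → follower=(-17.500, 17.750, -69.000°)
step 5: Δleader=(15.000, -23.000, 14.000°), engaged; cmd=(60.500, -3.750, 6.000°) → follower=(43.000, 14.000, -63.000°)
step 6: Δleader=(11.000, 13.000, 40.000°), engaged; cmd=(44.500, 5.250, 19.000°) → follower=(87.500, 19.250, -44.000°)
step 7: Δleader=(-13.000, -6.000, -31.000°), disengaged; cmd=(0,0,0) → follower holds at (87.500, 19.250, -44.000°)

-39.500 -2.250 -61.500
-19.000 5.000 -45.500
-94.500 5.500 -62.000
-54.000 9.500 -73.000
-17.500 17.750 -69.000
43.000 14.000 -63.000
87.500 19.250 -44.000
87.500 19.250 -44.000


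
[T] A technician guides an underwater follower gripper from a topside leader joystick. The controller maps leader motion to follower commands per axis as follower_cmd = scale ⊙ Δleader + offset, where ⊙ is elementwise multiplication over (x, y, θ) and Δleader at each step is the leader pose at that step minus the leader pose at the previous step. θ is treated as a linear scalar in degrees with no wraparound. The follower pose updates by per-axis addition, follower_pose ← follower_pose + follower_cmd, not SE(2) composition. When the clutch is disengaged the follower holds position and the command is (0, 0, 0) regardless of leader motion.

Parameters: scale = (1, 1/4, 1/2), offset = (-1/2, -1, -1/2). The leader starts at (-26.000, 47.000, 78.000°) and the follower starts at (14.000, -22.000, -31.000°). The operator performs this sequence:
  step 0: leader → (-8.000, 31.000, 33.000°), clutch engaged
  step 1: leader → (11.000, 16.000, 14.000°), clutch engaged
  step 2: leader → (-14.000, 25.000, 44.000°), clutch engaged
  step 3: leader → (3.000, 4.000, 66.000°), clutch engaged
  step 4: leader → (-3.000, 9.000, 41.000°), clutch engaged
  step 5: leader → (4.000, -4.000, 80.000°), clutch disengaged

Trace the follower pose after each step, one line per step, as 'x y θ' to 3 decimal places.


step 0: Δleader=(18.000, -16.000, -45.000°), engaged; cmd=(17.500, -5.000, -23.000°) → follower=(31.500, -27.000, -54.000°)
step 1: Δleader=(19.000, -15.000, -19.000°), engaged; cmd=(18.500, -4.750, -10.000°) → follower=(50.000, -31.750, -64.000°)
step 2: Δleader=(-25.000, 9.000, 30.000°), engaged; cmd=(-25.500, 1.250, 14.500°) → follower=(24.500, -30.500, -49.500°)
step 3: Δleader=(17.000, -21.000, 22.000°), engaged; cmd=(16.500, -6.250, 10.500°) → follower=(41.000, -36.750, -39.000°)
step 4: Δleader=(-6.000, 5.000, -25.000°), engaged; cmd=(-6.500, 0.250, -13.000°) → follower=(34.500, -36.500, -52.000°)
step 5: Δleader=(7.000, -13.000, 39.000°), disengaged; cmd=(0,0,0) → follower holds at (34.500, -36.500, -52.000°)

31.500 -27.000 -54.000
50.000 -31.750 -64.000
24.500 -30.500 -49.500
41.000 -36.750 -39.000
34.500 -36.500 -52.000
34.500 -36.500 -52.000


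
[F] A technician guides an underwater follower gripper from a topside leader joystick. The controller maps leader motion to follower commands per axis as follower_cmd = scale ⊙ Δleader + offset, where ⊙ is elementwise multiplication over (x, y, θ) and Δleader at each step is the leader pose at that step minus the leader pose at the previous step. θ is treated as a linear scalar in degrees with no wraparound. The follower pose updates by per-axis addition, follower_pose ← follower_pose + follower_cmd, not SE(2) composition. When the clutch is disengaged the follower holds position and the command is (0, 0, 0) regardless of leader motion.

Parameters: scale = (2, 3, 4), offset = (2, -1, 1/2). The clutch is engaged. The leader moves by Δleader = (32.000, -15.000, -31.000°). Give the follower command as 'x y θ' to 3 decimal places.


66.000 -46.000 -123.500

axis x: 2·32.000 + 2 = 66.000
axis y: 3·-15.000 + -1 = -46.000
axis θ: 4·-31.000 + 1/2 = -123.500


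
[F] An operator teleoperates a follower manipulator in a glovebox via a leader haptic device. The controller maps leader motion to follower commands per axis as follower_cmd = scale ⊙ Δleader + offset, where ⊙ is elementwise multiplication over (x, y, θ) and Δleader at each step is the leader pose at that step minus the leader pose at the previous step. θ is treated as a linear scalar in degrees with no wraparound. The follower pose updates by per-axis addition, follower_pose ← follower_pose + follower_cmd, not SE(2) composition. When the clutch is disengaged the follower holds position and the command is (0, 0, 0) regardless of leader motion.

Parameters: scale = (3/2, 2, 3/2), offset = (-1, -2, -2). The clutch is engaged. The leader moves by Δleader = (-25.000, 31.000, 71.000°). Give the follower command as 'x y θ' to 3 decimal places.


axis x: 3/2·-25.000 + -1 = -38.500
axis y: 2·31.000 + -2 = 60.000
axis θ: 3/2·71.000 + -2 = 104.500

-38.500 60.000 104.500


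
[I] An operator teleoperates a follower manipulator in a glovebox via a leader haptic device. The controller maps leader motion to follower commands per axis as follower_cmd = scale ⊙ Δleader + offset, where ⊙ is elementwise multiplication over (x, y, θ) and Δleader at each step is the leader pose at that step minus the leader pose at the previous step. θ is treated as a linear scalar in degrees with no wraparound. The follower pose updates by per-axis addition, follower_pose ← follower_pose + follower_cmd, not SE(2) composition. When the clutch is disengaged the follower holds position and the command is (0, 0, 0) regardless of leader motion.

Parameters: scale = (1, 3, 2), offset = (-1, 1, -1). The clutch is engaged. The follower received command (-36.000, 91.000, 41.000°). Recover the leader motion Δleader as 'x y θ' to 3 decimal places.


axis x: (-36.000 − -1) / (1) = -35.000
axis y: (91.000 − 1) / (3) = 30.000
axis θ: (41.000 − -1) / (2) = 21.000

-35.000 30.000 21.000


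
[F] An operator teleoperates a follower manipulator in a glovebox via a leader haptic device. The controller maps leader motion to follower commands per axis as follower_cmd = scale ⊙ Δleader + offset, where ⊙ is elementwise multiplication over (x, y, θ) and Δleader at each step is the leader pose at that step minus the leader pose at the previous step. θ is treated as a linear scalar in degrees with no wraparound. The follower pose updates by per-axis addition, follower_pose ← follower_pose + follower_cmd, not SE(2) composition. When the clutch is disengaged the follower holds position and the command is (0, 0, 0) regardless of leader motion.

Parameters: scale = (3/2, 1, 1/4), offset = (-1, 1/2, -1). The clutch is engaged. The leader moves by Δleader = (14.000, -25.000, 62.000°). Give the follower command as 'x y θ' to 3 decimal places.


20.000 -24.500 14.500

axis x: 3/2·14.000 + -1 = 20.000
axis y: 1·-25.000 + 1/2 = -24.500
axis θ: 1/4·62.000 + -1 = 14.500


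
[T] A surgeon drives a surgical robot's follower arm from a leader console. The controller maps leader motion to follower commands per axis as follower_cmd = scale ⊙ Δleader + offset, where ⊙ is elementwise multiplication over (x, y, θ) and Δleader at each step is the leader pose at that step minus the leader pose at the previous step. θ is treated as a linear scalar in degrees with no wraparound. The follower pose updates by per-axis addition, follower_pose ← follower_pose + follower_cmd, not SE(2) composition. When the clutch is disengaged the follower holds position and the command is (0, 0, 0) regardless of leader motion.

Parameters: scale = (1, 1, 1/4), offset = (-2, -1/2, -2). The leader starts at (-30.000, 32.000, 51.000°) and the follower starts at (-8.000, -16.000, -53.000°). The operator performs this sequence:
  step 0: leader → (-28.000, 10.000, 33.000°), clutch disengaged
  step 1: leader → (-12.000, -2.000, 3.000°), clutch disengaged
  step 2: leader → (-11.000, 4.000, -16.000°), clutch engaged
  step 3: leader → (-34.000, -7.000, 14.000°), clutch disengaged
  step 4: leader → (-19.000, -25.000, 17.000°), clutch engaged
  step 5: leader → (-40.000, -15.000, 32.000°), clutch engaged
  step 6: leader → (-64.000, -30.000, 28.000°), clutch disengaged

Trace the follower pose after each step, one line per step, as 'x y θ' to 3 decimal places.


-8.000 -16.000 -53.000
-8.000 -16.000 -53.000
-9.000 -10.500 -59.750
-9.000 -10.500 -59.750
4.000 -29.000 -61.000
-19.000 -19.500 -59.250
-19.000 -19.500 -59.250

step 0: Δleader=(2.000, -22.000, -18.000°), disengaged; cmd=(0,0,0) → follower holds at (-8.000, -16.000, -53.000°)
step 1: Δleader=(16.000, -12.000, -30.000°), disengaged; cmd=(0,0,0) → follower holds at (-8.000, -16.000, -53.000°)
step 2: Δleader=(1.000, 6.000, -19.000°), engaged; cmd=(-1.000, 5.500, -6.750°) → follower=(-9.000, -10.500, -59.750°)
step 3: Δleader=(-23.000, -11.000, 30.000°), disengaged; cmd=(0,0,0) → follower holds at (-9.000, -10.500, -59.750°)
step 4: Δleader=(15.000, -18.000, 3.000°), engaged; cmd=(13.000, -18.500, -1.250°) → follower=(4.000, -29.000, -61.000°)
step 5: Δleader=(-21.000, 10.000, 15.000°), engaged; cmd=(-23.000, 9.500, 1.750°) → follower=(-19.000, -19.500, -59.250°)
step 6: Δleader=(-24.000, -15.000, -4.000°), disengaged; cmd=(0,0,0) → follower holds at (-19.000, -19.500, -59.250°)


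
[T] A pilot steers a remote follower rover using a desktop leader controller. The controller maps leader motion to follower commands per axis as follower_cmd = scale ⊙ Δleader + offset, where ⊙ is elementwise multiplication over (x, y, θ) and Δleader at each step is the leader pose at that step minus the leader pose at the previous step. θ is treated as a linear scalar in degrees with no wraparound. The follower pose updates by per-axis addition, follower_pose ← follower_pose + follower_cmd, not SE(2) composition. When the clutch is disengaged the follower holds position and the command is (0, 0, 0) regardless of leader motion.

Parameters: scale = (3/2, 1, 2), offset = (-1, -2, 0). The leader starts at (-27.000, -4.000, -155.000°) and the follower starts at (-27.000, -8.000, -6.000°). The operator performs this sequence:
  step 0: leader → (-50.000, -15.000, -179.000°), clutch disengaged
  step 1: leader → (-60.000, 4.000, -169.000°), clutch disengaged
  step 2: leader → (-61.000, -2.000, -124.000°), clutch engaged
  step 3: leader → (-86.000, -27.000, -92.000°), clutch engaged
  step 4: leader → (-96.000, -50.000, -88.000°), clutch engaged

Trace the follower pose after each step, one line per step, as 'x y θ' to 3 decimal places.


-27.000 -8.000 -6.000
-27.000 -8.000 -6.000
-29.500 -16.000 84.000
-68.000 -43.000 148.000
-84.000 -68.000 156.000

step 0: Δleader=(-23.000, -11.000, -24.000°), disengaged; cmd=(0,0,0) → follower holds at (-27.000, -8.000, -6.000°)
step 1: Δleader=(-10.000, 19.000, 10.000°), disengaged; cmd=(0,0,0) → follower holds at (-27.000, -8.000, -6.000°)
step 2: Δleader=(-1.000, -6.000, 45.000°), engaged; cmd=(-2.500, -8.000, 90.000°) → follower=(-29.500, -16.000, 84.000°)
step 3: Δleader=(-25.000, -25.000, 32.000°), engaged; cmd=(-38.500, -27.000, 64.000°) → follower=(-68.000, -43.000, 148.000°)
step 4: Δleader=(-10.000, -23.000, 4.000°), engaged; cmd=(-16.000, -25.000, 8.000°) → follower=(-84.000, -68.000, 156.000°)


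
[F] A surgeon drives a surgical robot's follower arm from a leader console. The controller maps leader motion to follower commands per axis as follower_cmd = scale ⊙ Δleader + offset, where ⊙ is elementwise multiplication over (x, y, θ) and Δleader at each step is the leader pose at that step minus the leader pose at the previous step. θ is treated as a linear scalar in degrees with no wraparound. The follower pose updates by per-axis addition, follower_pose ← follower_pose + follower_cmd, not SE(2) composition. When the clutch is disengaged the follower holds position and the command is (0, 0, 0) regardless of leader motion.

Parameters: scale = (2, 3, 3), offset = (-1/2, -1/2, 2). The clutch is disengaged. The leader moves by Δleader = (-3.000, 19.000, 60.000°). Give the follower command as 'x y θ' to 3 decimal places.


clutch disengaged → follower holds; cmd = (0, 0, 0)

0.000 0.000 0.000


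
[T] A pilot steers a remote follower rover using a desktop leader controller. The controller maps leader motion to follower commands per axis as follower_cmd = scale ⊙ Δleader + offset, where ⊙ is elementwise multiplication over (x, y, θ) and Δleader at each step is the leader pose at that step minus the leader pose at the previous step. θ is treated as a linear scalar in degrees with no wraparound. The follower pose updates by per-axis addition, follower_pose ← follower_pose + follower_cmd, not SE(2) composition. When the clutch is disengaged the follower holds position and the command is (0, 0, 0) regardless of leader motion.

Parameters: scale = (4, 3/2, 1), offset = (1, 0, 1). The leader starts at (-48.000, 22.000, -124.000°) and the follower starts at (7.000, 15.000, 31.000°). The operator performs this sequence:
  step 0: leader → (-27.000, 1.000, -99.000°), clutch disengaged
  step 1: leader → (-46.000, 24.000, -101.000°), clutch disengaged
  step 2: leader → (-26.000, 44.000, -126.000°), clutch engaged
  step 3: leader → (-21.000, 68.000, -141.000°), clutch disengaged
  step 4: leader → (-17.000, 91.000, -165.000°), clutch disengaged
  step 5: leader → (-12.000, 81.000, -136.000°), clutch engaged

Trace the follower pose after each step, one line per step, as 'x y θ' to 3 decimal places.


7.000 15.000 31.000
7.000 15.000 31.000
88.000 45.000 7.000
88.000 45.000 7.000
88.000 45.000 7.000
109.000 30.000 37.000

step 0: Δleader=(21.000, -21.000, 25.000°), disengaged; cmd=(0,0,0) → follower holds at (7.000, 15.000, 31.000°)
step 1: Δleader=(-19.000, 23.000, -2.000°), disengaged; cmd=(0,0,0) → follower holds at (7.000, 15.000, 31.000°)
step 2: Δleader=(20.000, 20.000, -25.000°), engaged; cmd=(81.000, 30.000, -24.000°) → follower=(88.000, 45.000, 7.000°)
step 3: Δleader=(5.000, 24.000, -15.000°), disengaged; cmd=(0,0,0) → follower holds at (88.000, 45.000, 7.000°)
step 4: Δleader=(4.000, 23.000, -24.000°), disengaged; cmd=(0,0,0) → follower holds at (88.000, 45.000, 7.000°)
step 5: Δleader=(5.000, -10.000, 29.000°), engaged; cmd=(21.000, -15.000, 30.000°) → follower=(109.000, 30.000, 37.000°)


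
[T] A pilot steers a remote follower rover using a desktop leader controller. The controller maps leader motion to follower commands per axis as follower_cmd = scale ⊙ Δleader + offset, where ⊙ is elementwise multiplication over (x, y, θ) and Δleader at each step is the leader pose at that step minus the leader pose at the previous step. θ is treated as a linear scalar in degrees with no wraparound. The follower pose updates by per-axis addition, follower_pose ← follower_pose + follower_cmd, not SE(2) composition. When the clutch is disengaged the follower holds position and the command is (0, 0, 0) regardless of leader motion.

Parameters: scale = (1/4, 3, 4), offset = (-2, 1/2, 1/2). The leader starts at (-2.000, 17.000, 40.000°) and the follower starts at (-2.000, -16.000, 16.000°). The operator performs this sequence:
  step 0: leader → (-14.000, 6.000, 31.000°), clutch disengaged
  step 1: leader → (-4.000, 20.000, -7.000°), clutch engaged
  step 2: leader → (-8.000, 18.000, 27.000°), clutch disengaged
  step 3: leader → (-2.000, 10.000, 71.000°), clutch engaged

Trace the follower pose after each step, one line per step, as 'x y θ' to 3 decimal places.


-2.000 -16.000 16.000
-1.500 26.500 -135.500
-1.500 26.500 -135.500
-2.000 3.000 41.000

step 0: Δleader=(-12.000, -11.000, -9.000°), disengaged; cmd=(0,0,0) → follower holds at (-2.000, -16.000, 16.000°)
step 1: Δleader=(10.000, 14.000, -38.000°), engaged; cmd=(0.500, 42.500, -151.500°) → follower=(-1.500, 26.500, -135.500°)
step 2: Δleader=(-4.000, -2.000, 34.000°), disengaged; cmd=(0,0,0) → follower holds at (-1.500, 26.500, -135.500°)
step 3: Δleader=(6.000, -8.000, 44.000°), engaged; cmd=(-0.500, -23.500, 176.500°) → follower=(-2.000, 3.000, 41.000°)


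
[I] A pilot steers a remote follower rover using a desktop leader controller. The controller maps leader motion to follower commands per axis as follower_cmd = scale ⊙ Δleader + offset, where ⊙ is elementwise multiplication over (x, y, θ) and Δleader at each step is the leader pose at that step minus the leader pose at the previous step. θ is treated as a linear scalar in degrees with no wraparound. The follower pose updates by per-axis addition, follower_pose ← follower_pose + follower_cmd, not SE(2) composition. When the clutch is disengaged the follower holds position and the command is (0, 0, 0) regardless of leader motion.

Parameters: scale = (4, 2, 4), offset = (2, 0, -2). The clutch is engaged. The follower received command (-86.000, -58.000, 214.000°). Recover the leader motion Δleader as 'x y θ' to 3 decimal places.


-22.000 -29.000 54.000

axis x: (-86.000 − 2) / (4) = -22.000
axis y: (-58.000 − 0) / (2) = -29.000
axis θ: (214.000 − -2) / (4) = 54.000


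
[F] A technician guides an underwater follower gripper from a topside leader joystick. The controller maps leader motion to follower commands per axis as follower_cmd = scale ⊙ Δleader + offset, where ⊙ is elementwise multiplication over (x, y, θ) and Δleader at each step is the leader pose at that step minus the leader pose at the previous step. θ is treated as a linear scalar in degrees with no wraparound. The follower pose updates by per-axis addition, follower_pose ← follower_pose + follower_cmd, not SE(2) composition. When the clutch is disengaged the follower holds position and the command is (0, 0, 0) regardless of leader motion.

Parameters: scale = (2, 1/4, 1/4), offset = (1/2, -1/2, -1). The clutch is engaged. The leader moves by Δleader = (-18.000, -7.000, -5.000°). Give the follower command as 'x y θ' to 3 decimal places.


axis x: 2·-18.000 + 1/2 = -35.500
axis y: 1/4·-7.000 + -1/2 = -2.250
axis θ: 1/4·-5.000 + -1 = -2.250

-35.500 -2.250 -2.250


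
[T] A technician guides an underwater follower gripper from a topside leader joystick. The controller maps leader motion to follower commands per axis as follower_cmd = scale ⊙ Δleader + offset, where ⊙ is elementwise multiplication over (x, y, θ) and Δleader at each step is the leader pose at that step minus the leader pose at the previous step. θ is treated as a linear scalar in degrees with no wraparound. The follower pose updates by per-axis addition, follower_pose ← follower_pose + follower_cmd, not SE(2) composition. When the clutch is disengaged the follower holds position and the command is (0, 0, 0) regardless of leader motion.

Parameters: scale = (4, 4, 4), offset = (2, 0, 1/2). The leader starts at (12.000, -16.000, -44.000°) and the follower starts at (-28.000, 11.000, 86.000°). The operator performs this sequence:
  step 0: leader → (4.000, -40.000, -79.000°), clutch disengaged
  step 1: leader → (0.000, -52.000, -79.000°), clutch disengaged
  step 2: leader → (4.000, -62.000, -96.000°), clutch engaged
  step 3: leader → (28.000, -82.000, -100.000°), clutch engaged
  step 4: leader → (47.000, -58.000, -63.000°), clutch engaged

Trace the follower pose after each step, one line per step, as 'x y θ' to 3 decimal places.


-28.000 11.000 86.000
-28.000 11.000 86.000
-10.000 -29.000 18.500
88.000 -109.000 3.000
166.000 -13.000 151.500

step 0: Δleader=(-8.000, -24.000, -35.000°), disengaged; cmd=(0,0,0) → follower holds at (-28.000, 11.000, 86.000°)
step 1: Δleader=(-4.000, -12.000, 0.000°), disengaged; cmd=(0,0,0) → follower holds at (-28.000, 11.000, 86.000°)
step 2: Δleader=(4.000, -10.000, -17.000°), engaged; cmd=(18.000, -40.000, -67.500°) → follower=(-10.000, -29.000, 18.500°)
step 3: Δleader=(24.000, -20.000, -4.000°), engaged; cmd=(98.000, -80.000, -15.500°) → follower=(88.000, -109.000, 3.000°)
step 4: Δleader=(19.000, 24.000, 37.000°), engaged; cmd=(78.000, 96.000, 148.500°) → follower=(166.000, -13.000, 151.500°)


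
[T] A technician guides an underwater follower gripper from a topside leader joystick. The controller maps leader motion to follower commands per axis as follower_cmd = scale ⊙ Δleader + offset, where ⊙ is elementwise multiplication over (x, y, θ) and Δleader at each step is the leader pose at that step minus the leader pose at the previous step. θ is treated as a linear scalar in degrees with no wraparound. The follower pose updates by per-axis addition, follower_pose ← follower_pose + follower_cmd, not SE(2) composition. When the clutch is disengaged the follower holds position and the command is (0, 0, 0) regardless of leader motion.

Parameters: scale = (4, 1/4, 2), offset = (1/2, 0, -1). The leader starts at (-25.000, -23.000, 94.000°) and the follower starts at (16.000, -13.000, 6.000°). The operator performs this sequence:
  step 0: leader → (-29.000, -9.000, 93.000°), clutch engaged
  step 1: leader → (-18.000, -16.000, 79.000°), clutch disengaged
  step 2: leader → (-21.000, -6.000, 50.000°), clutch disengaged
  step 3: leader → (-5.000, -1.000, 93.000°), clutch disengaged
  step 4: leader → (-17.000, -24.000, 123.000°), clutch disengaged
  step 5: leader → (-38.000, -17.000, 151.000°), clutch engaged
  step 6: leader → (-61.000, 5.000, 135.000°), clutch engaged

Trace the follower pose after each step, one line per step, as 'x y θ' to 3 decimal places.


step 0: Δleader=(-4.000, 14.000, -1.000°), engaged; cmd=(-15.500, 3.500, -3.000°) → follower=(0.500, -9.500, 3.000°)
step 1: Δleader=(11.000, -7.000, -14.000°), disengaged; cmd=(0,0,0) → follower holds at (0.500, -9.500, 3.000°)
step 2: Δleader=(-3.000, 10.000, -29.000°), disengaged; cmd=(0,0,0) → follower holds at (0.500, -9.500, 3.000°)
step 3: Δleader=(16.000, 5.000, 43.000°), disengaged; cmd=(0,0,0) → follower holds at (0.500, -9.500, 3.000°)
step 4: Δleader=(-12.000, -23.000, 30.000°), disengaged; cmd=(0,0,0) → follower holds at (0.500, -9.500, 3.000°)
step 5: Δleader=(-21.000, 7.000, 28.000°), engaged; cmd=(-83.500, 1.750, 55.000°) → follower=(-83.000, -7.750, 58.000°)
step 6: Δleader=(-23.000, 22.000, -16.000°), engaged; cmd=(-91.500, 5.500, -33.000°) → follower=(-174.500, -2.250, 25.000°)

0.500 -9.500 3.000
0.500 -9.500 3.000
0.500 -9.500 3.000
0.500 -9.500 3.000
0.500 -9.500 3.000
-83.000 -7.750 58.000
-174.500 -2.250 25.000


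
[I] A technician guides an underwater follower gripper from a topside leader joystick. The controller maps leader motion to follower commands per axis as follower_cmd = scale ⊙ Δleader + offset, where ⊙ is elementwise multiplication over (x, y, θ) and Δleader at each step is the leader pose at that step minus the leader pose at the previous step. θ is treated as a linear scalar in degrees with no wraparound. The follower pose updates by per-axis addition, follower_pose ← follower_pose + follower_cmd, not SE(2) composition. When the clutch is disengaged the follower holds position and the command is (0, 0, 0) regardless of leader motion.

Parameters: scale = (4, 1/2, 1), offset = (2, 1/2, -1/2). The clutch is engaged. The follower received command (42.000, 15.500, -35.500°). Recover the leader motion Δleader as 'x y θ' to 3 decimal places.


axis x: (42.000 − 2) / (4) = 10.000
axis y: (15.500 − 1/2) / (1/2) = 30.000
axis θ: (-35.500 − -1/2) / (1) = -35.000

10.000 30.000 -35.000


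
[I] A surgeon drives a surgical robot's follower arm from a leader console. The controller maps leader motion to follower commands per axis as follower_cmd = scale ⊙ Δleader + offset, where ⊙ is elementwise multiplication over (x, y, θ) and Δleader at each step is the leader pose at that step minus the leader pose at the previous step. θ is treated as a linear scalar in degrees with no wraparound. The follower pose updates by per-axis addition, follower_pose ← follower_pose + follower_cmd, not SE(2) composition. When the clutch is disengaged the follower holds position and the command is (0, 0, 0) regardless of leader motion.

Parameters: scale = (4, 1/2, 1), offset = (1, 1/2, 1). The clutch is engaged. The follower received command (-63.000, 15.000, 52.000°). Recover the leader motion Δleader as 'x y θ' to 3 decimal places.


axis x: (-63.000 − 1) / (4) = -16.000
axis y: (15.000 − 1/2) / (1/2) = 29.000
axis θ: (52.000 − 1) / (1) = 51.000

-16.000 29.000 51.000


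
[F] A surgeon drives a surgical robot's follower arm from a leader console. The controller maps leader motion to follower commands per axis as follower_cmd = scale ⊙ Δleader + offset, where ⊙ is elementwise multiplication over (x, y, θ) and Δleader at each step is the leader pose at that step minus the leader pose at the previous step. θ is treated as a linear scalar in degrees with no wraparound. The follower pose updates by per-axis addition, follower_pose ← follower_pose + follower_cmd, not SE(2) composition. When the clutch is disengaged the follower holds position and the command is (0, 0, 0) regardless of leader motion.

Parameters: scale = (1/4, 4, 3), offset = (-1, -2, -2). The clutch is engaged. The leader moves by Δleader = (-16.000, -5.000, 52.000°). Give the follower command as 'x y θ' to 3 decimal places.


-5.000 -22.000 154.000

axis x: 1/4·-16.000 + -1 = -5.000
axis y: 4·-5.000 + -2 = -22.000
axis θ: 3·52.000 + -2 = 154.000


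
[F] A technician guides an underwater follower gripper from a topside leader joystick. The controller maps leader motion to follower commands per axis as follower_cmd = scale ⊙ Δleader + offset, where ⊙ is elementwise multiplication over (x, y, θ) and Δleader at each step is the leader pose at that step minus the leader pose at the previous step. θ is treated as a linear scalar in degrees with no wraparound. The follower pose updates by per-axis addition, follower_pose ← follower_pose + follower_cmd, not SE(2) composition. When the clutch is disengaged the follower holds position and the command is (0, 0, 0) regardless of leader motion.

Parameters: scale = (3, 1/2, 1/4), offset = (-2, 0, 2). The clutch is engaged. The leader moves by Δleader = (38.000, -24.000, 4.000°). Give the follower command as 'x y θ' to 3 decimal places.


axis x: 3·38.000 + -2 = 112.000
axis y: 1/2·-24.000 + 0 = -12.000
axis θ: 1/4·4.000 + 2 = 3.000

112.000 -12.000 3.000


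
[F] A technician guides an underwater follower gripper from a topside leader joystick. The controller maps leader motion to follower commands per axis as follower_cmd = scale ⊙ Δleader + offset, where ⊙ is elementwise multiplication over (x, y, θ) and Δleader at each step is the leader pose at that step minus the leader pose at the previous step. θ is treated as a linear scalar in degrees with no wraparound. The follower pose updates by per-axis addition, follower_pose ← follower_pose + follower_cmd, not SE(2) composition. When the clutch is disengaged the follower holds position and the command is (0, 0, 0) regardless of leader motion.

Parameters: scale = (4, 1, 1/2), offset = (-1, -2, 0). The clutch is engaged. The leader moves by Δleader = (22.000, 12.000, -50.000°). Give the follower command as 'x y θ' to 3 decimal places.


axis x: 4·22.000 + -1 = 87.000
axis y: 1·12.000 + -2 = 10.000
axis θ: 1/2·-50.000 + 0 = -25.000

87.000 10.000 -25.000


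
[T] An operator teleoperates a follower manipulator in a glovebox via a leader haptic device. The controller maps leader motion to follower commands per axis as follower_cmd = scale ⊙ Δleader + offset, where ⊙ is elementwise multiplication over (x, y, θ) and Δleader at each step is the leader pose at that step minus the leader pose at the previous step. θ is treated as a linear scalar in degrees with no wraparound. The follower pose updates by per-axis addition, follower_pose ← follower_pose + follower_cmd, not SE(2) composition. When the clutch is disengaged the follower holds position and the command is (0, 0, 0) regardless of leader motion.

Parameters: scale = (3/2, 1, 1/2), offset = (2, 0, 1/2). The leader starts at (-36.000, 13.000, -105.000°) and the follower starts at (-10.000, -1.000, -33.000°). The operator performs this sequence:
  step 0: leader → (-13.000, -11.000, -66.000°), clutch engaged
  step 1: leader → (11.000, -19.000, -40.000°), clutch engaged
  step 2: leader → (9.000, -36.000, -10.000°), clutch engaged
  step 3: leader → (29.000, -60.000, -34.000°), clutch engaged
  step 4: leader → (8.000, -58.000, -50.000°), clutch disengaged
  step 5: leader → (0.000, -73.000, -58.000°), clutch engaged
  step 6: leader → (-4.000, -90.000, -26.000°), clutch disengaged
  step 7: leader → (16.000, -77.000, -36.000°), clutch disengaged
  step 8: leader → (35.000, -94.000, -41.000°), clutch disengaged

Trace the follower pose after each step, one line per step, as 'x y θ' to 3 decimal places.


26.500 -25.000 -13.000
64.500 -33.000 0.500
63.500 -50.000 16.000
95.500 -74.000 4.500
95.500 -74.000 4.500
85.500 -89.000 1.000
85.500 -89.000 1.000
85.500 -89.000 1.000
85.500 -89.000 1.000

step 0: Δleader=(23.000, -24.000, 39.000°), engaged; cmd=(36.500, -24.000, 20.000°) → follower=(26.500, -25.000, -13.000°)
step 1: Δleader=(24.000, -8.000, 26.000°), engaged; cmd=(38.000, -8.000, 13.500°) → follower=(64.500, -33.000, 0.500°)
step 2: Δleader=(-2.000, -17.000, 30.000°), engaged; cmd=(-1.000, -17.000, 15.500°) → follower=(63.500, -50.000, 16.000°)
step 3: Δleader=(20.000, -24.000, -24.000°), engaged; cmd=(32.000, -24.000, -11.500°) → follower=(95.500, -74.000, 4.500°)
step 4: Δleader=(-21.000, 2.000, -16.000°), disengaged; cmd=(0,0,0) → follower holds at (95.500, -74.000, 4.500°)
step 5: Δleader=(-8.000, -15.000, -8.000°), engaged; cmd=(-10.000, -15.000, -3.500°) → follower=(85.500, -89.000, 1.000°)
step 6: Δleader=(-4.000, -17.000, 32.000°), disengaged; cmd=(0,0,0) → follower holds at (85.500, -89.000, 1.000°)
step 7: Δleader=(20.000, 13.000, -10.000°), disengaged; cmd=(0,0,0) → follower holds at (85.500, -89.000, 1.000°)
step 8: Δleader=(19.000, -17.000, -5.000°), disengaged; cmd=(0,0,0) → follower holds at (85.500, -89.000, 1.000°)
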